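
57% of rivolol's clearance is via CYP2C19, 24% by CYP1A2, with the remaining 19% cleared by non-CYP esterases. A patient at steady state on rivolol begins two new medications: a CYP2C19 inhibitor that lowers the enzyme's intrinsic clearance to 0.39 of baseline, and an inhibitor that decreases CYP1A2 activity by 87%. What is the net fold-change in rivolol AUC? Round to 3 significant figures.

2.25

CYP2C19: 0.57 × 0.39 = 0.2223
CYP1A2: 0.24 × 0.13 = 0.0312
Other: 0.19 (unchanged)
New clearance relative to baseline: 0.2223 + 0.0312 + 0.19 = 0.4435.
Net AUC ratio = 1 / 0.4435 = 2.25.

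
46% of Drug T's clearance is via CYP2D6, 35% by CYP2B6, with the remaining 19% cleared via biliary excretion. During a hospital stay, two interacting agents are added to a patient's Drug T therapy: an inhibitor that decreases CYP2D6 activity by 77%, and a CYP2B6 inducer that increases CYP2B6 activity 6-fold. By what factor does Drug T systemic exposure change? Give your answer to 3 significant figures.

0.417

The CYP2D6 pathway (46% of clearance) falls to 0.23× activity: 0.46 × 0.23 = 0.1058.
The CYP2B6 pathway (35% of clearance) increases to 6× activity: 0.35 × 6 = 2.1.
Non-CYP routes (19%) are unchanged.
New clearance relative to baseline: 0.1058 + 2.1 + 0.19 = 2.3958.
Systemic exposure ∝ 1/CL: fold-change = 1 / 2.3958 = 0.417.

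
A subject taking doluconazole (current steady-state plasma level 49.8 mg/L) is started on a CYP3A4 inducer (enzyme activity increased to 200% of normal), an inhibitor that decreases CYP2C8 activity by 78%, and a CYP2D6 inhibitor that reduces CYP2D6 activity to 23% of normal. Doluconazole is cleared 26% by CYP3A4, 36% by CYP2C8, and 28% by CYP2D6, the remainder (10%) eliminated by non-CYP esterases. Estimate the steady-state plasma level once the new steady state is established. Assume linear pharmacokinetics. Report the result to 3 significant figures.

65.2 mg/L

CYP3A4: 0.26 × 2 = 0.52
CYP2C8: 0.36 × 0.22 = 0.0792
CYP2D6: 0.28 × 0.23 = 0.0644
Other: 0.1 (unchanged)
CL_new/CL_old = 0.52 + 0.0792 + 0.0644 + 0.1 = 0.7636.
Steady-state plasma level ∝ 1/CL: new value = 49.8 / 0.7636 = 65.2 mg/L.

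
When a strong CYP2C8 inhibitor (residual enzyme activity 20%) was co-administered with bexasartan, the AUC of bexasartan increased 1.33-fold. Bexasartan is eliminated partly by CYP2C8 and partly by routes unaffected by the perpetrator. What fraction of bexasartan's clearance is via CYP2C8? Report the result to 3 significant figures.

0.310

CL'/CL = 1 / 1.33 = 0.7519
0.2·fm + (1 − fm) = 0.7519
fm = (0.7519 − 1) / (0.2 − 1) = 0.310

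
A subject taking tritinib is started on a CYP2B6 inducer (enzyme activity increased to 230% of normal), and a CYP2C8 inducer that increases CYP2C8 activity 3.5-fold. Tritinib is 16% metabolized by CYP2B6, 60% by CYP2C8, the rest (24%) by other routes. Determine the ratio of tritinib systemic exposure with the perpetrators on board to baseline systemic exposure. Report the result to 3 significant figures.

CYP2B6: 0.16 × 2.3 = 0.368
CYP2C8: 0.6 × 3.5 = 2.1
Other: 0.24 (unchanged)
Relative clearance = 0.368 + 2.1 + 0.24 = 2.708.
Net systemic exposure ratio = 1 / 2.708 = 0.369.

0.369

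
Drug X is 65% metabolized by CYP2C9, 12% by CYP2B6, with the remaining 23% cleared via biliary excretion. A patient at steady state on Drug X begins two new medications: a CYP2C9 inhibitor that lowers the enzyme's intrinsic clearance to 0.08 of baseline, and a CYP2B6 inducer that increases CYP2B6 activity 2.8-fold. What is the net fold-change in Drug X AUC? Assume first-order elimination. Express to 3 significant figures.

CYP2C9: 0.65 × 0.08 = 0.052
CYP2B6: 0.12 × 2.8 = 0.336
Other: 0.23 (unchanged)
CL_new/CL_old = 0.052 + 0.336 + 0.23 = 0.618.
Net AUC ratio = 1 / 0.618 = 1.62.

1.62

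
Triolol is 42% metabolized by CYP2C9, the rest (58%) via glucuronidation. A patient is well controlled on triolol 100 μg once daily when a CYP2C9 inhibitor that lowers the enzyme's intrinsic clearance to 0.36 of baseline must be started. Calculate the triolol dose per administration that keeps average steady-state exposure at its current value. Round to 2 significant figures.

CYP2C9: 0.42 × 0.36 = 0.1512
Other: 0.58 (unchanged)
CL_new/CL_old = 0.1512 + 0.58 = 0.7312.
Exposure is unchanged when dose changes in proportion to clearance. New dose = 100 μg × 0.7312 = 73 μg.

73 μg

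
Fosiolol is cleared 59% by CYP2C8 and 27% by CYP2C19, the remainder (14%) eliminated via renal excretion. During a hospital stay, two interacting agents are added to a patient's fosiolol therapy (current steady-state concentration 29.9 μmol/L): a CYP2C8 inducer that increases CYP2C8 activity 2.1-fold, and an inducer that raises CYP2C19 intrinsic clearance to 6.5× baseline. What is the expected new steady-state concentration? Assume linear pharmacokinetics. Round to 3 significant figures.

9.54 μmol/L

The CYP2C8 pathway (59% of clearance) increases to 2.1× activity: 0.59 × 2.1 = 1.239.
The CYP2C19 pathway (27% of clearance) rises to 6.5× activity: 0.27 × 6.5 = 1.755.
The remaining 14% of clearance is unaffected.
New clearance relative to baseline: 1.239 + 1.755 + 0.14 = 3.134.
New steady-state concentration = 29.9 / 3.134 = 9.54 μmol/L (concentration scales inversely with clearance).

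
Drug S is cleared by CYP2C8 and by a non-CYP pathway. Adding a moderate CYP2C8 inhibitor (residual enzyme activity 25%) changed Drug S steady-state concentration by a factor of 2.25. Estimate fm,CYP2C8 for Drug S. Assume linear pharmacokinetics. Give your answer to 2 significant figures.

0.74

Write x for the fraction cleared via CYP2C8. The observed steady-state concentration change means clearance fell to 1/2.25 = 0.4444 of baseline.
Setting x·0.25 + (1 − x) = 0.4444 and solving: x = (0.4444 − 1)/(0.25 − 1) = 0.74.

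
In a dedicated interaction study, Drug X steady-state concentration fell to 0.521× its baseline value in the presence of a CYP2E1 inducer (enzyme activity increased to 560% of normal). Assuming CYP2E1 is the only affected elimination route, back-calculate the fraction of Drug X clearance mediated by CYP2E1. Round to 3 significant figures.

0.200

CL'/CL = 1 / 0.521 = 1.919
5.6·fm + (1 − fm) = 1.919
fm = (1.919 − 1) / (5.6 − 1) = 0.200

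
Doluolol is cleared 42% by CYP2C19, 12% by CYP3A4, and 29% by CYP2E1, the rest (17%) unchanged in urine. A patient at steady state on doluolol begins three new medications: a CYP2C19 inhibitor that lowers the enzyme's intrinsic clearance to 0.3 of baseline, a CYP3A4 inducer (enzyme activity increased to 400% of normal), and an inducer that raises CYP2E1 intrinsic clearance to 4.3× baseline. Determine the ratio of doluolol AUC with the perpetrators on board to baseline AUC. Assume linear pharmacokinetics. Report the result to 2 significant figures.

The CYP2C19 pathway (42% of clearance) falls to 0.3× activity: 0.42 × 0.3 = 0.126.
The CYP3A4 pathway (12% of clearance) rises to 4× activity: 0.12 × 4 = 0.48.
The CYP2E1 pathway (29% of clearance) is boosted to 4.3× activity: 0.29 × 4.3 = 1.247.
The remaining 17% of clearance is unaffected.
CL_new/CL_old = 0.126 + 0.48 + 1.247 + 0.17 = 2.023.
Because AUC varies inversely with clearance, the combined effect is 1 / 2.023 = 0.49.

0.49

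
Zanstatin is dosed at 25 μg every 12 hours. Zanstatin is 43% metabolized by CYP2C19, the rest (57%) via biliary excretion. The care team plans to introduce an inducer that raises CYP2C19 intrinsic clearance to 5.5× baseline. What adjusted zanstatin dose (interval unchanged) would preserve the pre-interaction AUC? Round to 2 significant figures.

CYP2C19: 0.43 × 5.5 = 2.365
Other: 0.57 (unchanged)
Relative clearance = 2.365 + 0.57 = 2.935.
Css,avg = (dose rate)/CL, so holding Css fixed requires dose ∝ CL: 25 × 2.935 = 73 μg.

73 μg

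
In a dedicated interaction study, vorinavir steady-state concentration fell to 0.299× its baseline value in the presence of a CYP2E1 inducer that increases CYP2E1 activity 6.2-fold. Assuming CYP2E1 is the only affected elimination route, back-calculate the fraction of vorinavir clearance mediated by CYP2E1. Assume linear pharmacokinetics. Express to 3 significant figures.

0.451

CL'/CL = 1 / 0.299 = 3.344
6.2·fm + (1 − fm) = 3.344
fm = (3.344 − 1) / (6.2 − 1) = 0.451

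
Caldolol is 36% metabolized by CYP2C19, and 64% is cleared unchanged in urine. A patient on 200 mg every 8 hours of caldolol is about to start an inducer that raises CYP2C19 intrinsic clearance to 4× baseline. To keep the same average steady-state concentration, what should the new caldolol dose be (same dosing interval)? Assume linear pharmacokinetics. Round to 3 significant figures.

The CYP2C19 pathway (36% of clearance) increases to 4× activity: 0.36 × 4 = 1.44.
The remaining 64% of clearance is unaffected.
New clearance relative to baseline: 1.44 + 0.64 = 2.08.
Exposure is unchanged when dose changes in proportion to clearance. New dose = 200 mg × 2.08 = 416 mg.

416 mg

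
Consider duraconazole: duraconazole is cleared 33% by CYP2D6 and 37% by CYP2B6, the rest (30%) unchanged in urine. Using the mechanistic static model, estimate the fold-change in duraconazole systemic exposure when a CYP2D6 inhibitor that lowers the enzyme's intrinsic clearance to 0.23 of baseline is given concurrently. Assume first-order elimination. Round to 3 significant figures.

CYP2D6: 0.33 × 0.23 = 0.0759
CYP2B6: 0.37 (unchanged)
Other: 0.3 (unchanged)
Relative clearance = 0.0759 + 0.37 + 0.3 = 0.7459.
Systemic exposure is inversely proportional to clearance, so the fold-change is 1 / 0.7459 = 1.34.

1.34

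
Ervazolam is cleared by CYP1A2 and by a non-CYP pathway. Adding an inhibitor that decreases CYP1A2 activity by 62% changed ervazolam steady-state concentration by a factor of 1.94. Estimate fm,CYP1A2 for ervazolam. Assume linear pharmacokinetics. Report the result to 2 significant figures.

Let fm be the CYP1A2 fraction. New clearance relative to baseline = fm × 0.38 + (1 − fm).
Steady-state concentration ratio = 1 / (new CL fraction), so new CL fraction = 1 / 1.94 = 0.5155.
fm × 0.38 + 1 − fm = 0.5155  ⇒  fm × (0.38 − 1) = −0.4845  ⇒  fm = 0.78.

0.78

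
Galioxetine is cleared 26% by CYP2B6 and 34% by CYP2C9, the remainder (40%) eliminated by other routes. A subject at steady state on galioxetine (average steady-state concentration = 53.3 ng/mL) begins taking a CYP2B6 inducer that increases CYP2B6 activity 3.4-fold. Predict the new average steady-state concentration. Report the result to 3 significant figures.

CYP2B6: 0.26 × 3.4 = 0.884
CYP2C9: 0.34 (unchanged)
Other: 0.4 (unchanged)
Relative clearance = 0.884 + 0.34 + 0.4 = 1.624.
With dosing unchanged, average steady-state concentration scales as 1/CL: 53.3 / 1.624 = 32.8 ng/mL.

32.8 ng/mL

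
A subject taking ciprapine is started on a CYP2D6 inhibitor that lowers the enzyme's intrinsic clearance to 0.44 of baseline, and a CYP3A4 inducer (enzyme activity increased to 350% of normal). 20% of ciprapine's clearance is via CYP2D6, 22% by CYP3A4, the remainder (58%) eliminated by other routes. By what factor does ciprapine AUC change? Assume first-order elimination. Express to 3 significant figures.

0.695

The CYP2D6 pathway (20% of clearance) drops to 0.44× activity: 0.2 × 0.44 = 0.088.
The CYP3A4 pathway (22% of clearance) is boosted to 3.5× activity: 0.22 × 3.5 = 0.77.
The remaining 58% of clearance is unaffected.
New clearance relative to baseline: 0.088 + 0.77 + 0.58 = 1.438.
AUC ∝ 1/CL: fold-change = 1 / 1.438 = 0.695.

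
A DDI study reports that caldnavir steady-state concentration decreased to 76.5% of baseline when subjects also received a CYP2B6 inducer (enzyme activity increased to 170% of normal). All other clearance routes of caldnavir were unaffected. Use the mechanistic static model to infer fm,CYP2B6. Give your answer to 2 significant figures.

0.44

Let x = fm,CYP2B6. Because steady-state concentration ∝ 1/CL, relative clearance rose to 1/0.765 = 1.307.
Only the CYP2B6 route changed, so 1.307 = x·1.7 + (1 − x), giving x = 0.44.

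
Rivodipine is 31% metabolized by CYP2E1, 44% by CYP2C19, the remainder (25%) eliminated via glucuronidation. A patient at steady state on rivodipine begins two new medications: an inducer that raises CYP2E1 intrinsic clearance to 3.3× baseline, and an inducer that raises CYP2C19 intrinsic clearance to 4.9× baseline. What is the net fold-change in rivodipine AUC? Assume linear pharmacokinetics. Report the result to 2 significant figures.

The CYP2E1 pathway (31% of clearance) is boosted to 3.3× activity: 0.31 × 3.3 = 1.023.
The CYP2C19 pathway (44% of clearance) rises to 4.9× activity: 0.44 × 4.9 = 2.156.
The remaining 25% of clearance is unaffected.
CL_new/CL_old = 1.023 + 2.156 + 0.25 = 3.429.
Net AUC ratio = 1 / 3.429 = 0.29.

0.29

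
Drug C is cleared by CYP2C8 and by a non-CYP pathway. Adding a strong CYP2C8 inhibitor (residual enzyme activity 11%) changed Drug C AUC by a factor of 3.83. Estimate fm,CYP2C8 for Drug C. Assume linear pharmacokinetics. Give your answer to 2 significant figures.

0.83

CL'/CL = 1 / 3.83 = 0.2611
0.11·fm + (1 − fm) = 0.2611
fm = (0.2611 − 1) / (0.11 − 1) = 0.83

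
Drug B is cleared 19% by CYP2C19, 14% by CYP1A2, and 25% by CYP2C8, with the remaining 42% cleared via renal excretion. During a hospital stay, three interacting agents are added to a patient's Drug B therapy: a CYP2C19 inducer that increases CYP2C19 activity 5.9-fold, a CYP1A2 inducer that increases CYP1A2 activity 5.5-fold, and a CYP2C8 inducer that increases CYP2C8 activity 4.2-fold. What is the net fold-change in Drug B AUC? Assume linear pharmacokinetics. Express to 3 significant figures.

The CYP2C19 pathway (19% of clearance) rises to 5.9× activity: 0.19 × 5.9 = 1.121.
The CYP1A2 pathway (14% of clearance) increases to 5.5× activity: 0.14 × 5.5 = 0.77.
The CYP2C8 pathway (25% of clearance) rises to 4.2× activity: 0.25 × 4.2 = 1.05.
Non-CYP routes (42%) are unchanged.
Relative clearance = 1.121 + 0.77 + 1.05 + 0.42 = 3.361.
Because AUC varies inversely with clearance, the combined effect is 1 / 3.361 = 0.298.

0.298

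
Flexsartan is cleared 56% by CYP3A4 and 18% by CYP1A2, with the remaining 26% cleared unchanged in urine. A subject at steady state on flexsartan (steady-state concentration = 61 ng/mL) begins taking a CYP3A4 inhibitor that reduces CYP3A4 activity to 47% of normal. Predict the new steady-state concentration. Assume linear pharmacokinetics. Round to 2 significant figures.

CYP3A4: 0.56 × 0.47 = 0.2632
CYP1A2: 0.18 (unchanged)
Other: 0.26 (unchanged)
CL_new/CL_old = 0.2632 + 0.18 + 0.26 = 0.7032.
With dosing unchanged, steady-state concentration scales as 1/CL: 61 / 0.7032 = 87 ng/mL.

87 ng/mL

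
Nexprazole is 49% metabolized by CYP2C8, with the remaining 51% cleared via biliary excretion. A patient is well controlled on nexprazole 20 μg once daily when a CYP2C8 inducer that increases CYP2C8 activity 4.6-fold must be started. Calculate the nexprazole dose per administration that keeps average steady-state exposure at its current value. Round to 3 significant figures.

CYP2C8: 0.49 × 4.6 = 2.254
Other: 0.51 (unchanged)
CL_new/CL_old = 2.254 + 0.51 = 2.764.
Css,avg = (dose rate)/CL, so holding Css fixed requires dose ∝ CL: 20 × 2.764 = 55.3 μg.

55.3 μg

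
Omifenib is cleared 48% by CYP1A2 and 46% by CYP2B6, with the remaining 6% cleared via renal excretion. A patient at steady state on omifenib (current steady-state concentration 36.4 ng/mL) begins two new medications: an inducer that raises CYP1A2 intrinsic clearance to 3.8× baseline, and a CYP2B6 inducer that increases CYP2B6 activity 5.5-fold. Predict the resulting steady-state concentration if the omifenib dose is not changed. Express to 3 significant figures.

8.25 ng/mL

The CYP1A2 pathway (48% of clearance) is boosted to 3.8× activity: 0.48 × 3.8 = 1.824.
The CYP2B6 pathway (46% of clearance) increases to 5.5× activity: 0.46 × 5.5 = 2.53.
The remaining 6% of clearance is unaffected.
Relative clearance = 1.824 + 2.53 + 0.06 = 4.414.
New steady-state concentration = 36.4 / 4.414 = 8.25 ng/mL (concentration scales inversely with clearance).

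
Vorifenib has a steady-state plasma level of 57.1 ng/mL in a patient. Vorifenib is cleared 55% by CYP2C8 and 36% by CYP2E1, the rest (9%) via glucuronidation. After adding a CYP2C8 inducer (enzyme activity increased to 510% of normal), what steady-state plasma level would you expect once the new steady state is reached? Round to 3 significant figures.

17.5 ng/mL

The CYP2C8 pathway (55% of clearance) is boosted to 5.1× activity: 0.55 × 5.1 = 2.805.
CYP2E1 (36%) and the residual 9% are unaffected.
New clearance relative to baseline: 2.805 + 0.36 + 0.09 = 3.255.
Steady-state plasma level ∝ 1/CL, so new value = 57.1 / 3.255 = 17.5 ng/mL.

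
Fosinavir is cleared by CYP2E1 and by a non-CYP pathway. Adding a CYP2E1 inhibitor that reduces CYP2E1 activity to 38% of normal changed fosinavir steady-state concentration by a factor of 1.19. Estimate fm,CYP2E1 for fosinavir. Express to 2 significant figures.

0.26

Write x for the fraction cleared via CYP2E1. The observed steady-state concentration change means clearance fell to 1/1.19 = 0.8403 of baseline.
Setting x·0.38 + (1 − x) = 0.8403 and solving: x = (0.8403 − 1)/(0.38 − 1) = 0.26.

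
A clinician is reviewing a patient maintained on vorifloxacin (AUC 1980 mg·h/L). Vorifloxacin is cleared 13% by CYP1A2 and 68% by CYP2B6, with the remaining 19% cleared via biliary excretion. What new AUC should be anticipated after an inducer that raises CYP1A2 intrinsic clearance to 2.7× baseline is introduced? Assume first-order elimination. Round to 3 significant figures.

The CYP1A2 pathway (13% of clearance) is boosted to 2.7× activity: 0.13 × 2.7 = 0.351.
CYP2B6 (68%) and the residual 19% are unaffected.
New clearance relative to baseline: 0.351 + 0.68 + 0.19 = 1.221.
New AUC = baseline ÷ relative clearance = 1980 / 1.221 = 1.62 × 10³ mg·h/L.

1.62 × 10³ mg·h/L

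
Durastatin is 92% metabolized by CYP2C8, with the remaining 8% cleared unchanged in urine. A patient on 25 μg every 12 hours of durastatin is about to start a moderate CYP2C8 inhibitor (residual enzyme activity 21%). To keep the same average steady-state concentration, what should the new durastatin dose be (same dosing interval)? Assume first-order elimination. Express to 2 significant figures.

CYP2C8: 0.92 × 0.21 = 0.1932
Other: 0.08 (unchanged)
New clearance relative to baseline: 0.1932 + 0.08 = 0.2732.
To maintain the same steady-state level, dose must scale with clearance: new dose = 25 × 0.2732 = 6.8 μg.

6.8 μg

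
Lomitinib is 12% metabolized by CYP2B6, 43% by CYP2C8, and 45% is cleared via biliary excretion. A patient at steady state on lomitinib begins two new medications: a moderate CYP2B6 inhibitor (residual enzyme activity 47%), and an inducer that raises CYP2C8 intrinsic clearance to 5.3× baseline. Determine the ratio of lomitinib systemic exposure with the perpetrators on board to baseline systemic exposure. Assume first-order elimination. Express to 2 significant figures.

0.36

The CYP2B6 pathway (12% of clearance) drops to 0.47× activity: 0.12 × 0.47 = 0.0564.
The CYP2C8 pathway (43% of clearance) increases to 5.3× activity: 0.43 × 5.3 = 2.279.
The remaining 45% of clearance is unaffected.
New clearance relative to baseline: 0.0564 + 2.279 + 0.45 = 2.7854.
Net systemic exposure ratio = 1 / 2.7854 = 0.36.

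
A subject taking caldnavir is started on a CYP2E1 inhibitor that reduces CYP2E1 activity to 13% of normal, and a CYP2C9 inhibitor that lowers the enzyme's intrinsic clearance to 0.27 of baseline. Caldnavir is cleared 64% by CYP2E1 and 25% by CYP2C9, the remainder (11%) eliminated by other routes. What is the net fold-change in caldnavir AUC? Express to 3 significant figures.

The CYP2E1 pathway (64% of clearance) is reduced to 0.13× activity: 0.64 × 0.13 = 0.0832.
The CYP2C9 pathway (25% of clearance) drops to 0.27× activity: 0.25 × 0.27 = 0.0675.
The remaining 11% of clearance is unaffected.
Relative clearance = 0.0832 + 0.0675 + 0.11 = 0.2607.
Net AUC ratio = 1 / 0.2607 = 3.84.

3.84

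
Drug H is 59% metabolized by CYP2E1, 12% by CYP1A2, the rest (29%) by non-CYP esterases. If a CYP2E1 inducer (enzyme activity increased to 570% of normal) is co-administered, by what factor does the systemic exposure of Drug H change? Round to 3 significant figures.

0.265

CYP2E1: 0.59 × 5.7 = 3.363
CYP1A2: 0.12 (unchanged)
Other: 0.29 (unchanged)
New clearance relative to baseline: 3.363 + 0.12 + 0.29 = 3.773.
Since systemic exposure ∝ 1/CL, the ratio is 1 / 3.773 = 0.265.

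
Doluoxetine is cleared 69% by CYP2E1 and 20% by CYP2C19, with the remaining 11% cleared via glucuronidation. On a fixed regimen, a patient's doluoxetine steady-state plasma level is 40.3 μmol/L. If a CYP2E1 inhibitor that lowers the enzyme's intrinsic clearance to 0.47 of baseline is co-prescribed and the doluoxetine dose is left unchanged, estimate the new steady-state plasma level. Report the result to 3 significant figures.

63.5 μmol/L

CYP2E1: 0.69 × 0.47 = 0.3243
CYP2C19: 0.2 (unchanged)
Other: 0.11 (unchanged)
CL_new/CL_old = 0.3243 + 0.2 + 0.11 = 0.6343.
Steady-state plasma level ∝ 1/CL, so new value = 40.3 / 0.6343 = 63.5 μmol/L.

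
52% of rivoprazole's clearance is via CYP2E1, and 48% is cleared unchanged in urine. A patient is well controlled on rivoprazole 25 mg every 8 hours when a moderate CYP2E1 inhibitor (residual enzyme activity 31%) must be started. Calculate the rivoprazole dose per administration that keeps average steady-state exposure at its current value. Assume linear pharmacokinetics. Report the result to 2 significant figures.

The CYP2E1 pathway (52% of clearance) is reduced to 0.31× activity: 0.52 × 0.31 = 0.1612.
The remaining 48% of clearance is unaffected.
New clearance relative to baseline: 0.1612 + 0.48 = 0.6412.
To maintain the same steady-state level, dose must scale with clearance: new dose = 25 × 0.6412 = 16 mg.

16 mg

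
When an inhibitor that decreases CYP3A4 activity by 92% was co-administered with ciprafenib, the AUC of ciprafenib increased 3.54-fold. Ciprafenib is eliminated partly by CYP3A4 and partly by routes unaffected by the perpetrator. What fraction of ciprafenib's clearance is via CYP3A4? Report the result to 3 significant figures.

0.780

CL'/CL = 1 / 3.54 = 0.2825
0.08·fm + (1 − fm) = 0.2825
fm = (0.2825 − 1) / (0.08 − 1) = 0.780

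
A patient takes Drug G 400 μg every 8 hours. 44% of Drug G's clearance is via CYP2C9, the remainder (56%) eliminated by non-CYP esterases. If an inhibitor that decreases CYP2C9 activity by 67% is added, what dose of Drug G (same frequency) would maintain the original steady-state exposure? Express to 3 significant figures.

282 μg

The CYP2C9 pathway (44% of clearance) is reduced to 0.33× activity: 0.44 × 0.33 = 0.1452.
The remaining 56% of clearance is unaffected.
Relative clearance = 0.1452 + 0.56 = 0.7052.
Css,avg = (dose rate)/CL, so holding Css fixed requires dose ∝ CL: 400 × 0.7052 = 282 μg.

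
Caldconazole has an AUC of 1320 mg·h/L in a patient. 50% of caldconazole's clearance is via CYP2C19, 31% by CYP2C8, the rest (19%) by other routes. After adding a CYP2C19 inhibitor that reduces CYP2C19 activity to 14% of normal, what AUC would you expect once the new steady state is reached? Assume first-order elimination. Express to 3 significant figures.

2.32 × 10³ mg·h/L

The CYP2C19 pathway (50% of clearance) drops to 0.14× activity: 0.5 × 0.14 = 0.07.
CYP2C8 (31%) and the residual 19% are unaffected.
CL_new/CL_old = 0.07 + 0.31 + 0.19 = 0.57.
AUC ∝ 1/CL, so new value = 1320 / 0.57 = 2.32 × 10³ mg·h/L.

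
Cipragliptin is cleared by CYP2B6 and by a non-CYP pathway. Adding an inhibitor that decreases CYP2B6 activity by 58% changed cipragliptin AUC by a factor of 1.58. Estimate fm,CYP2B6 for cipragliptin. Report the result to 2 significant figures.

0.63

CL'/CL = 1 / 1.58 = 0.6329
0.42·fm + (1 − fm) = 0.6329
fm = (0.6329 − 1) / (0.42 − 1) = 0.63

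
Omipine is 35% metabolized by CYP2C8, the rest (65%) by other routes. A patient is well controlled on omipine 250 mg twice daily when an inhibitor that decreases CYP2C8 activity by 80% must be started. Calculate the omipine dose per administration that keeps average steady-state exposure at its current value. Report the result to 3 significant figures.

CYP2C8: 0.35 × 0.2 = 0.07
Other: 0.65 (unchanged)
CL_new/CL_old = 0.07 + 0.65 = 0.72.
Exposure is unchanged when dose changes in proportion to clearance. New dose = 250 mg × 0.72 = 180 mg.

180 mg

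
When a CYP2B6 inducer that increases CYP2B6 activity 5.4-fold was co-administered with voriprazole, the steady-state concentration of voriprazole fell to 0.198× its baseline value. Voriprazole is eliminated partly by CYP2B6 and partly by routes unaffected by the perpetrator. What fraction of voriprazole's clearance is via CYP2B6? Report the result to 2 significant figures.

0.92

CL'/CL = 1 / 0.198 = 5.051
5.4·fm + (1 − fm) = 5.051
fm = (5.051 − 1) / (5.4 − 1) = 0.92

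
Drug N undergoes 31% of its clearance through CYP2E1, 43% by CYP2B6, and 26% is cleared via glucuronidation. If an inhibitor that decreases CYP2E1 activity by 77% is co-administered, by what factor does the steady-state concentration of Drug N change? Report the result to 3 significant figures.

1.31

The CYP2E1 pathway (31% of clearance) is reduced to 0.23× activity: 0.31 × 0.23 = 0.0713.
CYP2B6 (43%) and the residual 26% are unaffected.
CL_new/CL_old = 0.0713 + 0.43 + 0.26 = 0.7613.
Since steady-state concentration ∝ 1/CL, the ratio is 1 / 0.7613 = 1.31.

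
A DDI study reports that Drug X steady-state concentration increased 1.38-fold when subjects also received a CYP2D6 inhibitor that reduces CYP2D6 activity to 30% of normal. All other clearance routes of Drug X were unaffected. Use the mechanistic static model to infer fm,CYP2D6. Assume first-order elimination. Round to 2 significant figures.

0.39

CL'/CL = 1 / 1.38 = 0.7246
0.3·fm + (1 − fm) = 0.7246
fm = (0.7246 − 1) / (0.3 − 1) = 0.39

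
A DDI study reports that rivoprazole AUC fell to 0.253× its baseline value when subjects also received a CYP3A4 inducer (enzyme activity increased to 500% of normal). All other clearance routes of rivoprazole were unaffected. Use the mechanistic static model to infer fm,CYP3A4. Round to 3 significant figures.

0.738

Write x for the fraction cleared via CYP3A4. The observed AUC change means clearance rose to 1/0.253 = 3.953 of baseline.
Only the CYP3A4 route changed, so 3.953 = x·5 + (1 − x), giving x = 0.738.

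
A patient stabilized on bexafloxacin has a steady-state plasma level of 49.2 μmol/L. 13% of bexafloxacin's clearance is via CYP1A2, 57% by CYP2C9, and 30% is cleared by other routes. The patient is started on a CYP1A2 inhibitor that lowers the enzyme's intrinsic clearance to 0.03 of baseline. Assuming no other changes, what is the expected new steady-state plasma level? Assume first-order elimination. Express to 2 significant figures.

56 μmol/L

CYP1A2: 0.13 × 0.03 = 0.0039
CYP2C9: 0.57 (unchanged)
Other: 0.3 (unchanged)
New clearance relative to baseline: 0.0039 + 0.57 + 0.3 = 0.8739.
With dosing unchanged, steady-state plasma level scales as 1/CL: 49.2 / 0.8739 = 56 μmol/L.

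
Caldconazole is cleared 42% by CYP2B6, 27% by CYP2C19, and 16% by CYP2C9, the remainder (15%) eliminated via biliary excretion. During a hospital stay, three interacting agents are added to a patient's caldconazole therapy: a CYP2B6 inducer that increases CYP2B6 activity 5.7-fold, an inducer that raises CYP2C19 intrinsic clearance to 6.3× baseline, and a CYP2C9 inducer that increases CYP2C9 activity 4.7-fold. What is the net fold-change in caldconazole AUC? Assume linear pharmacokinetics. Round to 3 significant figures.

The CYP2B6 pathway (42% of clearance) rises to 5.7× activity: 0.42 × 5.7 = 2.394.
The CYP2C19 pathway (27% of clearance) is boosted to 6.3× activity: 0.27 × 6.3 = 1.701.
The CYP2C9 pathway (16% of clearance) is boosted to 4.7× activity: 0.16 × 4.7 = 0.752.
The remaining 15% of clearance is unaffected.
Relative clearance = 2.394 + 1.701 + 0.752 + 0.15 = 4.997.
Because AUC varies inversely with clearance, the combined effect is 1 / 4.997 = 0.200.

0.200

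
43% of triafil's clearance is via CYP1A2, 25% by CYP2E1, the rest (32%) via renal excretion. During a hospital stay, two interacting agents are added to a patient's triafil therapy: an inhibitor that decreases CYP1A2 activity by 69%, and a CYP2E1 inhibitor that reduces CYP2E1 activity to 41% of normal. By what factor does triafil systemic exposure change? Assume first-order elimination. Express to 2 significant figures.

The CYP1A2 pathway (43% of clearance) falls to 0.31× activity: 0.43 × 0.31 = 0.1333.
The CYP2E1 pathway (25% of clearance) drops to 0.41× activity: 0.25 × 0.41 = 0.1025.
Non-CYP routes (32%) are unchanged.
Relative clearance = 0.1333 + 0.1025 + 0.32 = 0.5558.
Because systemic exposure varies inversely with clearance, the combined effect is 1 / 0.5558 = 1.8.

1.8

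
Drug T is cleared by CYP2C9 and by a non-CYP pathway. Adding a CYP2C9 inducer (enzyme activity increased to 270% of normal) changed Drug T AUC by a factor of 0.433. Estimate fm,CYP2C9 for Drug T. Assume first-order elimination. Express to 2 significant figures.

CL'/CL = 1 / 0.433 = 2.309
2.7·fm + (1 − fm) = 2.309
fm = (2.309 − 1) / (2.7 − 1) = 0.77

0.77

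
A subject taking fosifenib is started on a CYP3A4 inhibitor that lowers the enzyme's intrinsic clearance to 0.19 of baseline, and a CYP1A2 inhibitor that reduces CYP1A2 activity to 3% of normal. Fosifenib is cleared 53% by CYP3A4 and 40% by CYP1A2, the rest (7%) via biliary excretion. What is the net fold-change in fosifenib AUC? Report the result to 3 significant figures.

5.47

The CYP3A4 pathway (53% of clearance) falls to 0.19× activity: 0.53 × 0.19 = 0.1007.
The CYP1A2 pathway (40% of clearance) is reduced to 0.03× activity: 0.4 × 0.03 = 0.012.
The remaining 7% of clearance is unaffected.
CL_new/CL_old = 0.1007 + 0.012 + 0.07 = 0.1827.
Net AUC ratio = 1 / 0.1827 = 5.47.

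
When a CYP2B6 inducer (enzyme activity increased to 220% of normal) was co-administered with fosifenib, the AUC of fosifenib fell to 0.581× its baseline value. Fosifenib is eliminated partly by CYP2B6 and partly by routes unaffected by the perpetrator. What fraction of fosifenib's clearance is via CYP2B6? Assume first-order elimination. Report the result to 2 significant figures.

Write x for the fraction cleared via CYP2B6. The observed AUC change means clearance rose to 1/0.581 = 1.721 of baseline.
Only the CYP2B6 route changed, so 1.721 = x·2.2 + (1 − x), giving x = 0.60.

0.60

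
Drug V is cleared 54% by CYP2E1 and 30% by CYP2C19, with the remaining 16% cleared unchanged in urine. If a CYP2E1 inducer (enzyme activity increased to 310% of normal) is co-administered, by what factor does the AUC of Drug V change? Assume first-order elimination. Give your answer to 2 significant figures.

0.47

CYP2E1: 0.54 × 3.1 = 1.674
CYP2C19: 0.3 (unchanged)
Other: 0.16 (unchanged)
Relative clearance = 1.674 + 0.3 + 0.16 = 2.134.
Since AUC ∝ 1/CL, the ratio is 1 / 2.134 = 0.47.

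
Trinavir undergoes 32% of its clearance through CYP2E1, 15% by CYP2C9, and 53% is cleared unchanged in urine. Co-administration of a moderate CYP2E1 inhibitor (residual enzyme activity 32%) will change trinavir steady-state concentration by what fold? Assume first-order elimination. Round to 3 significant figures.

1.28

The CYP2E1 pathway (32% of clearance) is reduced to 0.32× activity: 0.32 × 0.32 = 0.1024.
CYP2C9 (15%) and the residual 53% are unaffected.
New clearance relative to baseline: 0.1024 + 0.15 + 0.53 = 0.7824.
Steady-state concentration is inversely proportional to clearance, so the fold-change is 1 / 0.7824 = 1.28.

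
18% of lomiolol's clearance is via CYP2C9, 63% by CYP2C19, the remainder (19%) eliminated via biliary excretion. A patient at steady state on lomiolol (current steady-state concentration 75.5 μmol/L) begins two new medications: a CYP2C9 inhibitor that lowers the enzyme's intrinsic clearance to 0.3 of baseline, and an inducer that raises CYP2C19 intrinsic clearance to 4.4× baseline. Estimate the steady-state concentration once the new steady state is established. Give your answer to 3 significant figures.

The CYP2C9 pathway (18% of clearance) drops to 0.3× activity: 0.18 × 0.3 = 0.054.
The CYP2C19 pathway (63% of clearance) is boosted to 4.4× activity: 0.63 × 4.4 = 2.772.
The remaining 19% of clearance is unaffected.
Relative clearance = 0.054 + 2.772 + 0.19 = 3.016.
Dividing the baseline by the relative clearance: 75.5 / 3.016 = 25.0 μmol/L.

25.0 μmol/L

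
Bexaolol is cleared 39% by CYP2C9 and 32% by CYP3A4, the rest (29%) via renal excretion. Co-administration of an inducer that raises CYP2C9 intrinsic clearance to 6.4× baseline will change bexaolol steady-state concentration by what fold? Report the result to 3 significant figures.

0.322

The CYP2C9 pathway (39% of clearance) is boosted to 6.4× activity: 0.39 × 6.4 = 2.496.
CYP3A4 (32%) and the residual 29% are unaffected.
New clearance relative to baseline: 2.496 + 0.32 + 0.29 = 3.106.
Steady-state concentration is inversely proportional to clearance, so the fold-change is 1 / 3.106 = 0.322.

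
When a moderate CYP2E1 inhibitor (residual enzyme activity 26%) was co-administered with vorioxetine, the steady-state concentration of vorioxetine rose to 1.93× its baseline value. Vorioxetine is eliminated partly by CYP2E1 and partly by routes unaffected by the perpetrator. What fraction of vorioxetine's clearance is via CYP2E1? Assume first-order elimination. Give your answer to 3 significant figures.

CL'/CL = 1 / 1.93 = 0.5181
0.26·fm + (1 − fm) = 0.5181
fm = (0.5181 − 1) / (0.26 − 1) = 0.651

0.651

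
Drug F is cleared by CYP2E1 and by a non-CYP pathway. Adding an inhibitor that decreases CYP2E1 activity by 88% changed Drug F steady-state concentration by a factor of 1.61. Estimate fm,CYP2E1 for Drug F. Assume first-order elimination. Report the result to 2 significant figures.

0.43

CL'/CL = 1 / 1.61 = 0.6211
0.12·fm + (1 − fm) = 0.6211
fm = (0.6211 − 1) / (0.12 − 1) = 0.43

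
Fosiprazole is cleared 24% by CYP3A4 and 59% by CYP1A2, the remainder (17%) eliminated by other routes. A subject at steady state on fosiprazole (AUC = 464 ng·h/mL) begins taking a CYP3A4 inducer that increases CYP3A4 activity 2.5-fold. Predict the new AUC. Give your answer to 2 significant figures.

3.4 × 10² ng·h/mL

The CYP3A4 pathway (24% of clearance) increases to 2.5× activity: 0.24 × 2.5 = 0.6.
CYP1A2 (59%) and the residual 17% are unaffected.
Relative clearance = 0.6 + 0.59 + 0.17 = 1.36.
New AUC = baseline ÷ relative clearance = 464 / 1.36 = 3.4 × 10² ng·h/mL.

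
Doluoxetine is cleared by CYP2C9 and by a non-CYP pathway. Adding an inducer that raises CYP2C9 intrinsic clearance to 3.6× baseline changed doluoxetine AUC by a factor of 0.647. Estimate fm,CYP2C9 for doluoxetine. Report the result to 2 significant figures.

CL'/CL = 1 / 0.647 = 1.546
3.6·fm + (1 − fm) = 1.546
fm = (1.546 − 1) / (3.6 − 1) = 0.21

0.21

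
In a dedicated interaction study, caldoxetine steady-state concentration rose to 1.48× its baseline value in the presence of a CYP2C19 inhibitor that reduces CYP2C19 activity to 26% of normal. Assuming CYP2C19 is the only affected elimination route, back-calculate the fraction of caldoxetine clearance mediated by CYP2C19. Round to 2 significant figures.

Write x for the fraction cleared via CYP2C19. The observed steady-state concentration change means clearance fell to 1/1.48 = 0.6757 of baseline.
Setting x·0.26 + (1 − x) = 0.6757 and solving: x = (0.6757 − 1)/(0.26 − 1) = 0.44.

0.44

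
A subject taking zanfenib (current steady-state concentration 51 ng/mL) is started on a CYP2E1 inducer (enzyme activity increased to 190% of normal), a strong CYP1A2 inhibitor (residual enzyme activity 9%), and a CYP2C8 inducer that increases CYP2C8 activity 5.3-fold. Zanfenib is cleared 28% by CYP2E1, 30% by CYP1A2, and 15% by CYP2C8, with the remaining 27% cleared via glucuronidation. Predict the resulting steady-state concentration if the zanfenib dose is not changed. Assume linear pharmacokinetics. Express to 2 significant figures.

The CYP2E1 pathway (28% of clearance) increases to 1.9× activity: 0.28 × 1.9 = 0.532.
The CYP1A2 pathway (30% of clearance) is reduced to 0.09× activity: 0.3 × 0.09 = 0.027.
The CYP2C8 pathway (15% of clearance) increases to 5.3× activity: 0.15 × 5.3 = 0.795.
Non-CYP routes (27%) are unchanged.
Relative clearance = 0.532 + 0.027 + 0.795 + 0.27 = 1.624.
New steady-state concentration = 51 / 1.624 = 31 ng/mL (concentration scales inversely with clearance).

31 ng/mL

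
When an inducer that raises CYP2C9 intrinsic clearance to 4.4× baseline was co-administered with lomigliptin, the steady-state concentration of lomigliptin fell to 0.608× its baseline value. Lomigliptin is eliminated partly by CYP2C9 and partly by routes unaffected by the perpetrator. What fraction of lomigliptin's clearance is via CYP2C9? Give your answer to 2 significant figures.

Call the CYP2C9 fraction fm. After the interaction, CL_new/CL_old = fm × 4.4 + (1 − fm).
Steady-state concentration ratio = 1 / (new CL fraction), so new CL fraction = 1 / 0.608 = 1.645.
fm × 4.4 + 1 − fm = 1.645  ⇒  fm × (4.4 − 1) = 0.6447  ⇒  fm = 0.19.

0.19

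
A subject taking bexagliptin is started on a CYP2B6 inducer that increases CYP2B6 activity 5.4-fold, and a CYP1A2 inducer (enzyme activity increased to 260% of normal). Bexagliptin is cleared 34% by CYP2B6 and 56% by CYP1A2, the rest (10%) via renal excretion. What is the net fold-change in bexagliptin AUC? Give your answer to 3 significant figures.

CYP2B6: 0.34 × 5.4 = 1.836
CYP1A2: 0.56 × 2.6 = 1.456
Other: 0.1 (unchanged)
CL_new/CL_old = 1.836 + 1.456 + 0.1 = 3.392.
AUC ∝ 1/CL: fold-change = 1 / 3.392 = 0.295.

0.295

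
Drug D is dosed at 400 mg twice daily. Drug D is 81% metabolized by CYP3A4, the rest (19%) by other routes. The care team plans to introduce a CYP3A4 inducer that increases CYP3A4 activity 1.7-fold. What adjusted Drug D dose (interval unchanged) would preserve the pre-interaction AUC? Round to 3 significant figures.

627 mg

The CYP3A4 pathway (81% of clearance) increases to 1.7× activity: 0.81 × 1.7 = 1.377.
The remaining 19% of clearance is unaffected.
Relative clearance = 1.377 + 0.19 = 1.567.
Css,avg = (dose rate)/CL, so holding Css fixed requires dose ∝ CL: 400 × 1.567 = 627 mg.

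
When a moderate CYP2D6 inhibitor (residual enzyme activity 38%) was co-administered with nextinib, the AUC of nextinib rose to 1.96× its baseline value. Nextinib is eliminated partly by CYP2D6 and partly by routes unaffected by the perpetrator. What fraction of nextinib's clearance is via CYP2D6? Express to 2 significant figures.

Write x for the fraction cleared via CYP2D6. The observed AUC change means clearance fell to 1/1.96 = 0.5102 of baseline.
Only the CYP2D6 route changed, so 0.5102 = x·0.38 + (1 − x), giving x = 0.79.

0.79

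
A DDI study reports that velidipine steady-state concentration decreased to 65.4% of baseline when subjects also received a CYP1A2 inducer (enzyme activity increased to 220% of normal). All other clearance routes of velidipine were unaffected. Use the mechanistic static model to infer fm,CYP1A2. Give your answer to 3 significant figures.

Let x = fm,CYP1A2. Because steady-state concentration ∝ 1/CL, relative clearance rose to 1/0.654 = 1.529.
Setting x·2.2 + (1 − x) = 1.529 and solving: x = (1.529 − 1)/(2.2 − 1) = 0.441.

0.441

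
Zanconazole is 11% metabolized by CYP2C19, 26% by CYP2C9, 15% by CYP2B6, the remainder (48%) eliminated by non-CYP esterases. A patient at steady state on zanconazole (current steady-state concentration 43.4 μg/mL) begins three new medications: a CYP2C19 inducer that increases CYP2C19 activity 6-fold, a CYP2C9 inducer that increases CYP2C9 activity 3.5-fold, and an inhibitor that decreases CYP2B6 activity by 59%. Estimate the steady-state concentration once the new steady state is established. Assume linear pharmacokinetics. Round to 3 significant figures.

The CYP2C19 pathway (11% of clearance) rises to 6× activity: 0.11 × 6 = 0.66.
The CYP2C9 pathway (26% of clearance) increases to 3.5× activity: 0.26 × 3.5 = 0.91.
The CYP2B6 pathway (15% of clearance) drops to 0.41× activity: 0.15 × 0.41 = 0.0615.
The remaining 48% of clearance is unaffected.
CL_new/CL_old = 0.66 + 0.91 + 0.0615 + 0.48 = 2.1115.
New steady-state concentration = 43.4 / 2.1115 = 20.6 μg/mL (concentration scales inversely with clearance).

20.6 μg/mL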